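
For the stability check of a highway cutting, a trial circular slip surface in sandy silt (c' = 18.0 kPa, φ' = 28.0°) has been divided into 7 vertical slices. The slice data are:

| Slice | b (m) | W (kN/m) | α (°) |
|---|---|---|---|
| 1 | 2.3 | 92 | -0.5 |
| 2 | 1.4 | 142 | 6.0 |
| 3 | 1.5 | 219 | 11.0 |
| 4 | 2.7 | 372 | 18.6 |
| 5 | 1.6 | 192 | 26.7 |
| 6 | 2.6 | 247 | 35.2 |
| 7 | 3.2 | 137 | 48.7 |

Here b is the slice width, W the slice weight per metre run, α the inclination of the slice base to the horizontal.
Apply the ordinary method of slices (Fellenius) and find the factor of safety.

Ordinary method of slices: FS = Σ[c'·Δl_i + (W_i cosα_i)·tanφ'] / Σ W_i sinα_i, with Δl_i = b_i / cosα_i.
Slice 1: Δl = 2.3/cos(-0.5°) = 2.300 m; N'_1 = 92·cos(-0.5°) = 92.0; c'Δl = 41.40; W sinα = -0.8
Slice 2: Δl = 1.4/cos6.0° = 1.408 m; N'_2 = 142·cos6.0° = 141.2; c'Δl = 25.34; W sinα = 14.8
Slice 3: Δl = 1.5/cos11.0° = 1.528 m; N'_3 = 219·cos11.0° = 215.0; c'Δl = 27.51; W sinα = 41.8
Slice 4: Δl = 2.7/cos18.6° = 2.849 m; N'_4 = 372·cos18.6° = 352.6; c'Δl = 51.28; W sinα = 118.7
Slice 5: Δl = 1.6/cos26.7° = 1.791 m; N'_5 = 192·cos26.7° = 171.5; c'Δl = 32.24; W sinα = 86.3
Slice 6: Δl = 2.6/cos35.2° = 3.182 m; N'_6 = 247·cos35.2° = 201.8; c'Δl = 57.27; W sinα = 142.4
Slice 7: Δl = 3.2/cos48.7° = 4.848 m; N'_7 = 137·cos48.7° = 90.4; c'Δl = 87.27; W sinα = 102.9
Σc'Δl = 322.3 kN/m; ΣN' = 1264.5 kN/m; ΣW sinα = 506.1 kN/m
Resisting = 322.3 + 1264.5·tan28.0° = 322.3 + 672.4 = 994.7 kN/m
FS = 994.7 / 506.1 = 1.966

FS = 1.97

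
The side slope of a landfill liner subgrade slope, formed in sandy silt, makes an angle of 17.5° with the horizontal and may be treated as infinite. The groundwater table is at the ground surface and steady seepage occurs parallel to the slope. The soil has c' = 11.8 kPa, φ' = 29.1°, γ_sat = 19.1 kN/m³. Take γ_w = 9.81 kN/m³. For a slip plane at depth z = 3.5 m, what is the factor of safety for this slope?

With seepage parallel to the slope and the water table at the surface, the effective normal stress on the slip plane uses the buoyant unit weight γ' = γ_sat − γ_w while the driving shear stress uses γ_sat:
FS = [c' + γ' z cos²β tanφ'] / [γ_sat z sinβ cosβ]
γ' = 19.1 − 9.81 = 9.29 kN/m³
Numerator = 11.8 + 9.29·3.5·cos²17.5°·tan29.1° = 11.8 + 9.29·3.5·0.9096·0.5566 = 28.261 kPa
Denominator = 19.1·3.5·sin17.5°·cos17.5° = 19.1·3.5·0.3007·0.9537 = 19.172 kPa
FS = 28.261 / 19.172 = 1.474

FS = 1.47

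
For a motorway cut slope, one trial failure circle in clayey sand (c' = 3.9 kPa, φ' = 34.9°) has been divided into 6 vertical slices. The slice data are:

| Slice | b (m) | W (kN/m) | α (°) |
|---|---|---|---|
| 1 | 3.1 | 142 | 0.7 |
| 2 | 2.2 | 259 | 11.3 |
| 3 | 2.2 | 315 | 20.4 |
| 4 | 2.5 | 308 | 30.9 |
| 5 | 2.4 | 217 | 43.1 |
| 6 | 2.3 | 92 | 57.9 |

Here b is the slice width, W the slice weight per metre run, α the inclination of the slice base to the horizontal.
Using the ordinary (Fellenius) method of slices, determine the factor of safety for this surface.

Ordinary method of slices: FS = Σ[c'·Δl_i + (W_i cosα_i)·tanφ'] / Σ W_i sinα_i, with Δl_i = b_i / cosα_i.
Slice 1: Δl = 3.1/cos0.7° = 3.100 m; N'_1 = 142·cos0.7° = 142.0; c'Δl = 12.09; W sinα = 1.7
Slice 2: Δl = 2.2/cos11.3° = 2.243 m; N'_2 = 259·cos11.3° = 254.0; c'Δl = 8.75; W sinα = 50.8
Slice 3: Δl = 2.2/cos20.4° = 2.347 m; N'_3 = 315·cos20.4° = 295.2; c'Δl = 9.15; W sinα = 109.8
Slice 4: Δl = 2.5/cos30.9° = 2.914 m; N'_4 = 308·cos30.9° = 264.3; c'Δl = 11.36; W sinα = 158.2
Slice 5: Δl = 2.4/cos43.1° = 3.287 m; N'_5 = 217·cos43.1° = 158.4; c'Δl = 12.82; W sinα = 148.3
Slice 6: Δl = 2.3/cos57.9° = 4.328 m; N'_6 = 92·cos57.9° = 48.9; c'Δl = 16.88; W sinα = 77.9
Σc'Δl = 71.1 kN/m; ΣN' = 1162.8 kN/m; ΣW sinα = 546.7 kN/m
Resisting = 71.1 + 1162.8·tan34.9° = 71.1 + 811.2 = 882.3 kN/m
FS = 882.3 / 546.7 = 1.614

FS = 1.61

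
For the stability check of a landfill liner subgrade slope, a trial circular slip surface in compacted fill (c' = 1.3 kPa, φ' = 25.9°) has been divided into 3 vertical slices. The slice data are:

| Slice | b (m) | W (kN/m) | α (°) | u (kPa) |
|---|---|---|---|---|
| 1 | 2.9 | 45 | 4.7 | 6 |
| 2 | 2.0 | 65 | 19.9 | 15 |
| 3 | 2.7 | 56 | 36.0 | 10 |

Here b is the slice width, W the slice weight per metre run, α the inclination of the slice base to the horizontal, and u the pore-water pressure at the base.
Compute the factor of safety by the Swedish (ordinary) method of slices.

Ordinary method of slices: FS = Σ[c'·Δl_i + (W_i cosα_i − u_i·Δl_i)·tanφ'] / Σ W_i sinα_i, with Δl_i = b_i / cosα_i.
Slice 1: Δl = 2.9/cos4.7° = 2.910 m; N'_1 = 45·cos4.7° − 6·2.910 = 27.4; c'Δl = 3.78; W sinα = 3.7
Slice 2: Δl = 2.0/cos19.9° = 2.127 m; N'_2 = 65·cos19.9° − 15·2.127 = 29.2; c'Δl = 2.77; W sinα = 22.1
Slice 3: Δl = 2.7/cos36.0° = 3.337 m; N'_3 = 56·cos36.0° − 10·3.337 = 11.9; c'Δl = 4.34; W sinα = 32.9
Σc'Δl = 10.9 kN/m; ΣN' = 68.5 kN/m; ΣW sinα = 58.7 kN/m
Resisting = 10.9 + 68.5·tan25.9° = 10.9 + 33.3 = 44.2 kN/m
FS = 44.2 / 58.7 = 0.752

FS = 0.75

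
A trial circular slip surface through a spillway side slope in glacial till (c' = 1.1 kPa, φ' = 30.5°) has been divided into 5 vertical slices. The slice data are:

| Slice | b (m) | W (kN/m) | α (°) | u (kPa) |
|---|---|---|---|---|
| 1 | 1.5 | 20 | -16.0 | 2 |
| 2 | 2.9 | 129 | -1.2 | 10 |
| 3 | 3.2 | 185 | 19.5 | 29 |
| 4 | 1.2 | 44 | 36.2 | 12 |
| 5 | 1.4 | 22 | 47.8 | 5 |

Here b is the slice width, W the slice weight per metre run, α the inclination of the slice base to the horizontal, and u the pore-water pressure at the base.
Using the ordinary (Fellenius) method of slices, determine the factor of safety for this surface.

Ordinary method of slices: FS = Σ[c'·Δl_i + (W_i cosα_i − u_i·Δl_i)·tanφ'] / Σ W_i sinα_i, with Δl_i = b_i / cosα_i.
Slice 1: Δl = 1.5/cos(-16.0°) = 1.560 m; N'_1 = 20·cos(-16.0°) − 2·1.560 = 16.1; c'Δl = 1.72; W sinα = -5.5
Slice 2: Δl = 2.9/cos(-1.2°) = 2.901 m; N'_2 = 129·cos(-1.2°) − 10·2.901 = 100.0; c'Δl = 3.19; W sinα = -2.7
Slice 3: Δl = 3.2/cos19.5° = 3.395 m; N'_3 = 185·cos19.5° − 29·3.395 = 75.9; c'Δl = 3.73; W sinα = 61.8
Slice 4: Δl = 1.2/cos36.2° = 1.487 m; N'_4 = 44·cos36.2° − 12·1.487 = 17.7; c'Δl = 1.64; W sinα = 26.0
Slice 5: Δl = 1.4/cos47.8° = 2.084 m; N'_5 = 22·cos47.8° − 5·2.084 = 4.4; c'Δl = 2.29; W sinα = 16.3
Σc'Δl = 12.6 kN/m; ΣN' = 214.0 kN/m; ΣW sinα = 95.8 kN/m
Resisting = 12.6 + 214.0·tan30.5° = 12.6 + 126.1 = 138.6 kN/m
FS = 138.6 / 95.8 = 1.447

FS = 1.45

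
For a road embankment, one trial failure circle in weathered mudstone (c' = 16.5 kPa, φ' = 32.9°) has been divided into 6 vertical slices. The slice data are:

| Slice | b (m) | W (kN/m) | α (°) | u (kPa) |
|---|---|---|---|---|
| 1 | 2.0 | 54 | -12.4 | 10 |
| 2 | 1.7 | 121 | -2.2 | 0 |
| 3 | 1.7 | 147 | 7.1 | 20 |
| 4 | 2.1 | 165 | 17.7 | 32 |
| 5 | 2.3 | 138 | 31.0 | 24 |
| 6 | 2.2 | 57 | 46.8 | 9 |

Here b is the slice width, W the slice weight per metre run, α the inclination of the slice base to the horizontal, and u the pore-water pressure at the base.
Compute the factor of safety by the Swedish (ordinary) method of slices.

Ordinary method of slices: FS = Σ[c'·Δl_i + (W_i cosα_i − u_i·Δl_i)·tanφ'] / Σ W_i sinα_i, with Δl_i = b_i / cosα_i.
Slice 1: Δl = 2.0/cos(-12.4°) = 2.048 m; N'_1 = 54·cos(-12.4°) − 10·2.048 = 32.3; c'Δl = 33.79; W sinα = -11.6
Slice 2: Δl = 1.7/cos(-2.2°) = 1.701 m; N'_2 = 121·cos(-2.2°) − 0·1.701 = 120.9; c'Δl = 28.07; W sinα = -4.6
Slice 3: Δl = 1.7/cos7.1° = 1.713 m; N'_3 = 147·cos7.1° − 20·1.713 = 111.6; c'Δl = 28.27; W sinα = 18.2
Slice 4: Δl = 2.1/cos17.7° = 2.204 m; N'_4 = 165·cos17.7° − 32·2.204 = 86.6; c'Δl = 36.37; W sinα = 50.2
Slice 5: Δl = 2.3/cos31.0° = 2.683 m; N'_5 = 138·cos31.0° − 24·2.683 = 53.9; c'Δl = 44.27; W sinα = 71.1
Slice 6: Δl = 2.2/cos46.8° = 3.214 m; N'_6 = 57·cos46.8° − 9·3.214 = 10.1; c'Δl = 53.03; W sinα = 41.6
Σc'Δl = 223.8 kN/m; ΣN' = 415.4 kN/m; ΣW sinα = 164.7 kN/m
Resisting = 223.8 + 415.4·tan32.9° = 223.8 + 268.7 = 492.5 kN/m
FS = 492.5 / 164.7 = 2.990

FS = 2.99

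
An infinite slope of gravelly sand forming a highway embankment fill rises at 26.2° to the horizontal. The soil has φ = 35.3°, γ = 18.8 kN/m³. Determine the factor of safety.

FS = 1.44

For a dry cohesionless infinite slope the factor of safety is FS = tanφ / tanβ.
FS = tan35.3° / tan26.2° = 0.7080 / 0.4921 = 1.439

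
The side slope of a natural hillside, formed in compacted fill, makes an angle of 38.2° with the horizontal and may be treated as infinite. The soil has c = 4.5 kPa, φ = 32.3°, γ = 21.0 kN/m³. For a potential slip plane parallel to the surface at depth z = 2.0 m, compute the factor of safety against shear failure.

FS = 1.02

For an infinite slope with a slip plane parallel to the surface (no pore pressure): FS = [c + γz cos²β tanφ] / [γz sinβ cosβ].
γz = 21.0·2.0 = 42.00 kN/m²
Numerator = 4.5 + 42.00·cos²38.2°·tan32.3° = 4.5 + 42.00·0.6176·0.6322 = 20.897 kPa
Denominator = 42.00·sin38.2°·cos38.2° = 42.00·0.6184·0.7859 = 20.411 kPa
FS = 20.897 / 20.411 = 1.024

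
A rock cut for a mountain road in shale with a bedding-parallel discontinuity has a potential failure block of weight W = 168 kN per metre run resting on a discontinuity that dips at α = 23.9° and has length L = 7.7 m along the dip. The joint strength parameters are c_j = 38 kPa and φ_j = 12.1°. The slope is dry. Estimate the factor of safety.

FS = 4.78

Resolving the block weight along and normal to the plane and applying the Mohr–Coulomb strength on the joint:
N' = W cosα = 168·cos23.9° = 153.6 kN/m
Driving force T = W sinα = 168·sin23.9° = 68.1 kN/m
Resisting force R = c_j·L + N'·tanφ_j = 38·7.7 + 153.6·tan12.1° = 292.6 + 32.9 = 325.5 kN/m
FS = R / T = 325.5 / 68.1 = 4.783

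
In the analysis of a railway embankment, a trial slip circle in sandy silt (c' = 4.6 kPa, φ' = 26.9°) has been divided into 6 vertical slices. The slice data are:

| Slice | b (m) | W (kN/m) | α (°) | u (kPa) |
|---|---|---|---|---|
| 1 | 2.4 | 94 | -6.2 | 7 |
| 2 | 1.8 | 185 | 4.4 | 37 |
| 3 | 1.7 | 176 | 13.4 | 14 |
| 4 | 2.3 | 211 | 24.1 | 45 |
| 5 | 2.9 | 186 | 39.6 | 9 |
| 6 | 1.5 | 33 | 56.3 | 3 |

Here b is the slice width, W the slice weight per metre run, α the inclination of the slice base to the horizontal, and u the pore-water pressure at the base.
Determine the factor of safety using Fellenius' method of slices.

FS = 1.24

Ordinary method of slices: FS = Σ[c'·Δl_i + (W_i cosα_i − u_i·Δl_i)·tanφ'] / Σ W_i sinα_i, with Δl_i = b_i / cosα_i.
Slice 1: Δl = 2.4/cos(-6.2°) = 2.414 m; N'_1 = 94·cos(-6.2°) − 7·2.414 = 76.6; c'Δl = 11.10; W sinα = -10.2
Slice 2: Δl = 1.8/cos4.4° = 1.805 m; N'_2 = 185·cos4.4° − 37·1.805 = 117.7; c'Δl = 8.30; W sinα = 14.2
Slice 3: Δl = 1.7/cos13.4° = 1.748 m; N'_3 = 176·cos13.4° − 14·1.748 = 146.7; c'Δl = 8.04; W sinα = 40.8
Slice 4: Δl = 2.3/cos24.1° = 2.520 m; N'_4 = 211·cos24.1° − 45·2.520 = 79.2; c'Δl = 11.59; W sinα = 86.2
Slice 5: Δl = 2.9/cos39.6° = 3.764 m; N'_5 = 186·cos39.6° − 9·3.764 = 109.4; c'Δl = 17.31; W sinα = 118.6
Slice 6: Δl = 1.5/cos56.3° = 2.703 m; N'_6 = 33·cos56.3° − 3·2.703 = 10.2; c'Δl = 12.44; W sinα = 27.5
Σc'Δl = 68.8 kN/m; ΣN' = 539.8 kN/m; ΣW sinα = 277.0 kN/m
Resisting = 68.8 + 539.8·tan26.9° = 68.8 + 273.9 = 342.7 kN/m
FS = 342.7 / 277.0 = 1.237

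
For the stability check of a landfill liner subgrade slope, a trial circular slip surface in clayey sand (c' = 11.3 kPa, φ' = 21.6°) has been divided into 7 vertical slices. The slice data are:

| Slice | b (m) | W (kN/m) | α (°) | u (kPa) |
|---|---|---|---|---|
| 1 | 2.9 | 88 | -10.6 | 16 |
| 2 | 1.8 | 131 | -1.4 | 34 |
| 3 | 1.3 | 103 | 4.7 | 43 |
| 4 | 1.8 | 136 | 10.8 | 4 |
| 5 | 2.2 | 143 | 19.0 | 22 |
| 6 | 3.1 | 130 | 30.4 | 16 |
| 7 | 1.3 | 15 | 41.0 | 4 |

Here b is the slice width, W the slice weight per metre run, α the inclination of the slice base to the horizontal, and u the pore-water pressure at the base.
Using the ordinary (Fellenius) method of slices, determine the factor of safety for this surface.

Ordinary method of slices: FS = Σ[c'·Δl_i + (W_i cosα_i − u_i·Δl_i)·tanφ'] / Σ W_i sinα_i, with Δl_i = b_i / cosα_i.
Slice 1: Δl = 2.9/cos(-10.6°) = 2.950 m; N'_1 = 88·cos(-10.6°) − 16·2.950 = 39.3; c'Δl = 33.34; W sinα = -16.2
Slice 2: Δl = 1.8/cos(-1.4°) = 1.801 m; N'_2 = 131·cos(-1.4°) − 34·1.801 = 69.7; c'Δl = 20.35; W sinα = -3.2
Slice 3: Δl = 1.3/cos4.7° = 1.304 m; N'_3 = 103·cos4.7° − 43·1.304 = 46.6; c'Δl = 14.74; W sinα = 8.4
Slice 4: Δl = 1.8/cos10.8° = 1.832 m; N'_4 = 136·cos10.8° − 4·1.832 = 126.3; c'Δl = 20.71; W sinα = 25.5
Slice 5: Δl = 2.2/cos19.0° = 2.327 m; N'_5 = 143·cos19.0° − 22·2.327 = 84.0; c'Δl = 26.29; W sinα = 46.6
Slice 6: Δl = 3.1/cos30.4° = 3.594 m; N'_6 = 130·cos30.4° − 16·3.594 = 54.6; c'Δl = 40.61; W sinα = 65.8
Slice 7: Δl = 1.3/cos41.0° = 1.723 m; N'_7 = 15·cos41.0° − 4·1.723 = 4.4; c'Δl = 19.46; W sinα = 9.8
Σc'Δl = 175.5 kN/m; ΣN' = 424.9 kN/m; ΣW sinα = 136.7 kN/m
Resisting = 175.5 + 424.9·tan21.6° = 175.5 + 168.2 = 343.7 kN/m
FS = 343.7 / 136.7 = 2.514

FS = 2.51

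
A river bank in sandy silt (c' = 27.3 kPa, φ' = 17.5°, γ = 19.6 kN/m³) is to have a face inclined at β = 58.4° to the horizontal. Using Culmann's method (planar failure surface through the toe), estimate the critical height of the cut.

Culmann's analysis gives the critical failure plane at α_cr = (β + φ')/2 = (58.4 + 17.5)/2 = 38.0°, and the critical height
H_c = (4c'/γ) · sinβ cosφ' / [1 − cos(β − φ')]
    = (4·27.3/19.6) · sin58.4°·cos17.5° / [1 − cos(40.9°)]
    = 5.571 · 0.8517·0.9537 / [1 − 0.7559]
    = 5.571 · 0.8123 / 0.2441
    = 18.54 m

H_c = 18.54 m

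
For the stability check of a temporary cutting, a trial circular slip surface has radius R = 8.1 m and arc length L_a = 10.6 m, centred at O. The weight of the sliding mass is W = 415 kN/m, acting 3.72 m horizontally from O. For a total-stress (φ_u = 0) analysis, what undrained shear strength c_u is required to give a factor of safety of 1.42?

c_u = 25.5 kPa

FS = c_u·L_a·R / (W·d), so c_u = FS·W·d / (L_a·R).
c_u = 1.42·415·3.72 / (10.60·8.1) = 2192.2 / 85.86 = 25.53 kPa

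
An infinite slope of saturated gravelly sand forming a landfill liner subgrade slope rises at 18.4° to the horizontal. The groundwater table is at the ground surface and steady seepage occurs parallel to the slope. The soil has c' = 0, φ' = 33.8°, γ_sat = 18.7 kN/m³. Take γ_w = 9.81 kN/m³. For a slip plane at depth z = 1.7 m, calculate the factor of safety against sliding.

With seepage parallel to the slope and the water table at the surface, the effective normal stress on the slip plane uses the buoyant unit weight γ' = γ_sat − γ_w while the driving shear stress uses γ_sat:
FS = [c' + γ' z cos²β tanφ'] / [γ_sat z sinβ cosβ]
(For c' = 0 this reduces to FS = (γ'/γ_sat)·tanφ'/tanβ.)
γ' = 18.7 − 9.81 = 8.89 kN/m³
Numerator = 0.0 + 8.89·1.7·cos²18.4°·tan33.8° = 0.0 + 8.89·1.7·0.9004·0.6694 = 9.109 kPa
Denominator = 18.7·1.7·sin18.4°·cos18.4° = 18.7·1.7·0.3156·0.9489 = 9.521 kPa
FS = 9.109 / 9.521 = 0.957

FS = 0.96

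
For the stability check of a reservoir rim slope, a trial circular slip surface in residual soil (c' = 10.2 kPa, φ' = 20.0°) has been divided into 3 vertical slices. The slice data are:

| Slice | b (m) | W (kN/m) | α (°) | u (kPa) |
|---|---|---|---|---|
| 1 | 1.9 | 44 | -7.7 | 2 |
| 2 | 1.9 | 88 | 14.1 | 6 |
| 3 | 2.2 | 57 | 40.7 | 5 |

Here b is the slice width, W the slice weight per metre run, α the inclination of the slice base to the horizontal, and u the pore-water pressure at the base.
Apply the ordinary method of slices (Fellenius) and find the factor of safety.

Ordinary method of slices: FS = Σ[c'·Δl_i + (W_i cosα_i − u_i·Δl_i)·tanφ'] / Σ W_i sinα_i, with Δl_i = b_i / cosα_i.
Slice 1: Δl = 1.9/cos(-7.7°) = 1.917 m; N'_1 = 44·cos(-7.7°) − 2·1.917 = 39.8; c'Δl = 19.56; W sinα = -5.9
Slice 2: Δl = 1.9/cos14.1° = 1.959 m; N'_2 = 88·cos14.1° − 6·1.959 = 73.6; c'Δl = 19.98; W sinα = 21.4
Slice 3: Δl = 2.2/cos40.7° = 2.902 m; N'_3 = 57·cos40.7° − 5·2.902 = 28.7; c'Δl = 29.60; W sinα = 37.2
Σc'Δl = 69.1 kN/m; ΣN' = 142.1 kN/m; ΣW sinα = 52.7 kN/m
Resisting = 69.1 + 142.1·tan20.0° = 69.1 + 51.7 = 120.8 kN/m
FS = 120.8 / 52.7 = 2.293

FS = 2.29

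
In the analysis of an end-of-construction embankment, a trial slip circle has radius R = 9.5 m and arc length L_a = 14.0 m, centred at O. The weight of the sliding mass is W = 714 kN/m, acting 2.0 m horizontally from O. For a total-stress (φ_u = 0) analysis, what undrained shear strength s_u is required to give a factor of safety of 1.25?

FS = s_u·L_a·R / (W·d), so s_u = FS·W·d / (L_a·R).
s_u = 1.25·714·2.0 / (14.00·9.5) = 1785.0 / 133.00 = 13.42 kPa

s_u = 13.4 kPa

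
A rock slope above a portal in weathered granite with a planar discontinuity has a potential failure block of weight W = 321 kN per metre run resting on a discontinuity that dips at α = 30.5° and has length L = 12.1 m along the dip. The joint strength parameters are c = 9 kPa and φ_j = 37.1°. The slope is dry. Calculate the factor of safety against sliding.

FS = 1.95

Resolving the block weight along and normal to the plane and applying the Mohr–Coulomb strength on the joint:
N' = W cosα = 321·cos30.5° = 276.6 kN/m
Driving force T = W sinα = 321·sin30.5° = 162.9 kN/m
Resisting force R = c·L + N'·tanφ_j = 9·12.1 + 276.6·tan37.1° = 108.9 + 209.2 = 318.1 kN/m
FS = R / T = 318.1 / 162.9 = 1.952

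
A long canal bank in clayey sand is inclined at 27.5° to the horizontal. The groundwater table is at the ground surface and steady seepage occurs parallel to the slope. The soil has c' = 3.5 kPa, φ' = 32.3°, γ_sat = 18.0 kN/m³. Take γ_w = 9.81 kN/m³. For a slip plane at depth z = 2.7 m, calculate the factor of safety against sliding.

With seepage parallel to the slope and the water table at the surface, the effective normal stress on the slip plane uses the buoyant unit weight γ' = γ_sat − γ_w while the driving shear stress uses γ_sat:
FS = [c' + γ' z cos²β tanφ'] / [γ_sat z sinβ cosβ]
γ' = 18.0 − 9.81 = 8.19 kN/m³
Numerator = 3.5 + 8.19·2.7·cos²27.5°·tan32.3° = 3.5 + 8.19·2.7·0.7868·0.6322 = 14.499 kPa
Denominator = 18.0·2.7·sin27.5°·cos27.5° = 18.0·2.7·0.4617·0.8870 = 19.905 kPa
FS = 14.499 / 19.905 = 0.728

FS = 0.73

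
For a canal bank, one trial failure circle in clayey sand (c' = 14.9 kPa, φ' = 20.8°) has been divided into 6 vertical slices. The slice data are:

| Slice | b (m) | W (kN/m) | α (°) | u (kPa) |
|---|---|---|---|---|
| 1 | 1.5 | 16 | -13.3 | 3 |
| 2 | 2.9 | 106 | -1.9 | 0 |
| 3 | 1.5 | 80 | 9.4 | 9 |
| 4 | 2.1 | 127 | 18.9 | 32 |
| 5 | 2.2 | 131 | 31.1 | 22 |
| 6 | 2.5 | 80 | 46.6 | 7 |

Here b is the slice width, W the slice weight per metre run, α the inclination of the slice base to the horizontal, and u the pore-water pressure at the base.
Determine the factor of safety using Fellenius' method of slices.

FS = 1.94

Ordinary method of slices: FS = Σ[c'·Δl_i + (W_i cosα_i − u_i·Δl_i)·tanφ'] / Σ W_i sinα_i, with Δl_i = b_i / cosα_i.
Slice 1: Δl = 1.5/cos(-13.3°) = 1.541 m; N'_1 = 16·cos(-13.3°) − 3·1.541 = 10.9; c'Δl = 22.97; W sinα = -3.7
Slice 2: Δl = 2.9/cos(-1.9°) = 2.902 m; N'_2 = 106·cos(-1.9°) − 0·2.902 = 105.9; c'Δl = 43.23; W sinα = -3.5
Slice 3: Δl = 1.5/cos9.4° = 1.520 m; N'_3 = 80·cos9.4° − 9·1.520 = 65.2; c'Δl = 22.65; W sinα = 13.1
Slice 4: Δl = 2.1/cos18.9° = 2.220 m; N'_4 = 127·cos18.9° − 32·2.220 = 49.1; c'Δl = 33.07; W sinα = 41.1
Slice 5: Δl = 2.2/cos31.1° = 2.569 m; N'_5 = 131·cos31.1° − 22·2.569 = 55.6; c'Δl = 38.28; W sinα = 67.7
Slice 6: Δl = 2.5/cos46.6° = 3.639 m; N'_6 = 80·cos46.6° − 7·3.639 = 29.5; c'Δl = 54.21; W sinα = 58.1
Σc'Δl = 214.4 kN/m; ΣN' = 316.4 kN/m; ΣW sinα = 172.8 kN/m
Resisting = 214.4 + 316.4·tan20.8° = 214.4 + 120.2 = 334.6 kN/m
FS = 334.6 / 172.8 = 1.936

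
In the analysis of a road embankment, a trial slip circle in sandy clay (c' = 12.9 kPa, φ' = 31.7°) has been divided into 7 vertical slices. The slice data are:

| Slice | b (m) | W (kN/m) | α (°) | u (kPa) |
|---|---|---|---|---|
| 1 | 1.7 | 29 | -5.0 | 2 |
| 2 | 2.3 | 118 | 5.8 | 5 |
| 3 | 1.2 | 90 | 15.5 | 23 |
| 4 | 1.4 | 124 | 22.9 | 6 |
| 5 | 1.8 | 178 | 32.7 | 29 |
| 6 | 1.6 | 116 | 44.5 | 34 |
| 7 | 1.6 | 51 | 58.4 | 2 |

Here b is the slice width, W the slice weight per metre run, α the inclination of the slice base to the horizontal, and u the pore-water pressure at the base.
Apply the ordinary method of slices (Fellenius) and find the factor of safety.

FS = 1.44

Ordinary method of slices: FS = Σ[c'·Δl_i + (W_i cosα_i − u_i·Δl_i)·tanφ'] / Σ W_i sinα_i, with Δl_i = b_i / cosα_i.
Slice 1: Δl = 1.7/cos(-5.0°) = 1.706 m; N'_1 = 29·cos(-5.0°) − 2·1.706 = 25.5; c'Δl = 22.01; W sinα = -2.5
Slice 2: Δl = 2.3/cos5.8° = 2.312 m; N'_2 = 118·cos5.8° − 5·2.312 = 105.8; c'Δl = 29.82; W sinα = 11.9
Slice 3: Δl = 1.2/cos15.5° = 1.245 m; N'_3 = 90·cos15.5° − 23·1.245 = 58.1; c'Δl = 16.06; W sinα = 24.1
Slice 4: Δl = 1.4/cos22.9° = 1.520 m; N'_4 = 124·cos22.9° − 6·1.520 = 105.1; c'Δl = 19.61; W sinα = 48.3
Slice 5: Δl = 1.8/cos32.7° = 2.139 m; N'_5 = 178·cos32.7° − 29·2.139 = 87.8; c'Δl = 27.59; W sinα = 96.2
Slice 6: Δl = 1.6/cos44.5° = 2.243 m; N'_6 = 116·cos44.5° − 34·2.243 = 6.5; c'Δl = 28.94; W sinα = 81.3
Slice 7: Δl = 1.6/cos58.4° = 3.054 m; N'_7 = 51·cos58.4° − 2·3.054 = 20.6; c'Δl = 39.39; W sinα = 43.4
Σc'Δl = 183.4 kN/m; ΣN' = 409.3 kN/m; ΣW sinα = 302.6 kN/m
Resisting = 183.4 + 409.3·tan31.7° = 183.4 + 252.8 = 436.2 kN/m
FS = 436.2 / 302.6 = 1.442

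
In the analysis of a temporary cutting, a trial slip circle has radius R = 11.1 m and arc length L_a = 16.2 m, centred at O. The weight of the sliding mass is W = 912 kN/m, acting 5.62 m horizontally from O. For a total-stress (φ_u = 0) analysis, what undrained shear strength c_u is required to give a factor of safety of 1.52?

c_u = 43.3 kPa

FS = c_u·L_a·R / (W·d), so c_u = FS·W·d / (L_a·R).
c_u = 1.52·912·5.62 / (16.20·11.1) = 7790.7 / 179.82 = 43.32 kPa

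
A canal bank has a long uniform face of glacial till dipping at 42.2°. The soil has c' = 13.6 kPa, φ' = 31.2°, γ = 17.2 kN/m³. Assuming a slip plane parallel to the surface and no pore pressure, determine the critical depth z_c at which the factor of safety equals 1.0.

Setting FS = 1.00 in FS = [c' + γz cos²β tanφ'] / [γz sinβ cosβ] and solving for z:
z = c' / [γ cosβ (FS·sinβ − cosβ·tanφ')]
  = 13.6 / [17.2·cos42.2°·(1.00·sin42.2° − cos42.2°·tan31.2°)]
  = 13.6 / [17.2·0.7408·(1.00·0.6717 − 0.7408·0.6056)]
  = 13.6 / 2.8424 = 4.785 m

z_c = 4.78 m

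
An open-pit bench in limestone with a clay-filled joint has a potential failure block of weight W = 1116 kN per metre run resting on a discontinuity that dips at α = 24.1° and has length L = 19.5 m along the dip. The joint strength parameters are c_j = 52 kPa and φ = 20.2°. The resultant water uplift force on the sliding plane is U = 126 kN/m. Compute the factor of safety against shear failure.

FS = 2.95

Resolving the block weight along and normal to the plane and applying the Mohr–Coulomb strength on the joint:
N' = W cosα − U = 1116·cos24.1° − 126 = 892.7 kN/m
Driving force T = W sinα = 1116·sin24.1° = 455.7 kN/m
Resisting force R = c_j·L + N'·tanφ = 52·19.5 + 892.7·tan20.2° = 1014.0 + 328.5 = 1342.5 kN/m
FS = R / T = 1342.5 / 455.7 = 2.946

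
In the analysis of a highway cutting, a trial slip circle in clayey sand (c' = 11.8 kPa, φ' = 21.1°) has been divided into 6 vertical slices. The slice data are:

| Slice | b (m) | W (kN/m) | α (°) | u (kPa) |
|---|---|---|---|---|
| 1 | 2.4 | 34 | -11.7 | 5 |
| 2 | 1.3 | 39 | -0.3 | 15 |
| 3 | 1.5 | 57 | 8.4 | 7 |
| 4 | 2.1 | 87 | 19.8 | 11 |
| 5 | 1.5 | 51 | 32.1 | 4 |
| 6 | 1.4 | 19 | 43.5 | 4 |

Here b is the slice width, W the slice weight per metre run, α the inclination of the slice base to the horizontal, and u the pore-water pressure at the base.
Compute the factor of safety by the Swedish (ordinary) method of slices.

Ordinary method of slices: FS = Σ[c'·Δl_i + (W_i cosα_i − u_i·Δl_i)·tanφ'] / Σ W_i sinα_i, with Δl_i = b_i / cosα_i.
Slice 1: Δl = 2.4/cos(-11.7°) = 2.451 m; N'_1 = 34·cos(-11.7°) − 5·2.451 = 21.0; c'Δl = 28.92; W sinα = -6.9
Slice 2: Δl = 1.3/cos(-0.3°) = 1.300 m; N'_2 = 39·cos(-0.3°) − 15·1.300 = 19.5; c'Δl = 15.34; W sinα = -0.2
Slice 3: Δl = 1.5/cos8.4° = 1.516 m; N'_3 = 57·cos8.4° − 7·1.516 = 45.8; c'Δl = 17.89; W sinα = 8.3
Slice 4: Δl = 2.1/cos19.8° = 2.232 m; N'_4 = 87·cos19.8° − 11·2.232 = 57.3; c'Δl = 26.34; W sinα = 29.5
Slice 5: Δl = 1.5/cos32.1° = 1.771 m; N'_5 = 51·cos32.1° − 4·1.771 = 36.1; c'Δl = 20.89; W sinα = 27.1
Slice 6: Δl = 1.4/cos43.5° = 1.930 m; N'_6 = 19·cos43.5° − 4·1.930 = 6.1; c'Δl = 22.77; W sinα = 13.1
Σc'Δl = 132.2 kN/m; ΣN' = 185.8 kN/m; ΣW sinα = 70.9 kN/m
Resisting = 132.2 + 185.8·tan21.1° = 132.2 + 71.7 = 203.9 kN/m
FS = 203.9 / 70.9 = 2.876

FS = 2.88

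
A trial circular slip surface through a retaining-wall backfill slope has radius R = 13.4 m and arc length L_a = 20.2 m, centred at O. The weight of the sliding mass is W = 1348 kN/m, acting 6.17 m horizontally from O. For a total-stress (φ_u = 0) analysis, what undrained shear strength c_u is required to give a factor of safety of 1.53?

FS = c_u·L_a·R / (W·d), so c_u = FS·W·d / (L_a·R).
c_u = 1.53·1348·6.17 / (20.20·13.4) = 12725.3 / 270.68 = 47.01 kPa

c_u = 47.0 kPa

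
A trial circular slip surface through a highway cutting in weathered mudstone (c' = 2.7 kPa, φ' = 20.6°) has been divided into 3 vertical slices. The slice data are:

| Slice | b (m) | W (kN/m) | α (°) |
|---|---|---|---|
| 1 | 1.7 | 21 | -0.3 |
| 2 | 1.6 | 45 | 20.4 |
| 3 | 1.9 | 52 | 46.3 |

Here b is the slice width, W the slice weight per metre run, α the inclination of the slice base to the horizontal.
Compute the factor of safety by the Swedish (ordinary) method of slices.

Ordinary method of slices: FS = Σ[c'·Δl_i + (W_i cosα_i)·tanφ'] / Σ W_i sinα_i, with Δl_i = b_i / cosα_i.
Slice 1: Δl = 1.7/cos(-0.3°) = 1.700 m; N'_1 = 21·cos(-0.3°) = 21.0; c'Δl = 4.59; W sinα = -0.1
Slice 2: Δl = 1.6/cos20.4° = 1.707 m; N'_2 = 45·cos20.4° = 42.2; c'Δl = 4.61; W sinα = 15.7
Slice 3: Δl = 1.9/cos46.3° = 2.750 m; N'_3 = 52·cos46.3° = 35.9; c'Δl = 7.43; W sinα = 37.6
Σc'Δl = 16.6 kN/m; ΣN' = 99.1 kN/m; ΣW sinα = 53.2 kN/m
Resisting = 16.6 + 99.1·tan20.6° = 16.6 + 37.3 = 53.9 kN/m
FS = 53.9 / 53.2 = 1.013

FS = 1.01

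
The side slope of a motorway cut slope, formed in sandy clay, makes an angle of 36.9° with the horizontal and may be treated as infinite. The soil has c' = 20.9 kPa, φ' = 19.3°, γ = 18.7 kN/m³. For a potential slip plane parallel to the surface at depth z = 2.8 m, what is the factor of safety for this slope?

FS = 1.30

For an infinite slope with a slip plane parallel to the surface (no pore pressure): FS = [c' + γz cos²β tanφ'] / [γz sinβ cosβ].
γz = 18.7·2.8 = 52.36 kN/m²
Numerator = 20.9 + 52.36·cos²36.9°·tan19.3° = 20.9 + 52.36·0.6395·0.3502 = 32.626 kPa
Denominator = 52.36·sin36.9°·cos36.9° = 52.36·0.6004·0.7997 = 25.140 kPa
FS = 32.626 / 25.140 = 1.298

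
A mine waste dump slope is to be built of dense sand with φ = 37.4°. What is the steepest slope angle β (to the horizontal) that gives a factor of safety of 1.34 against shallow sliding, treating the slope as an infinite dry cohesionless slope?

β = 29.7°

For an infinite dry cohesionless slope FS = tanφ/tanβ, so tanβ = tanφ / FS.
tanβ = tan37.4° / 1.34 = 0.7646 / 1.34 = 0.5706
β = arctan(0.5706) = 29.71°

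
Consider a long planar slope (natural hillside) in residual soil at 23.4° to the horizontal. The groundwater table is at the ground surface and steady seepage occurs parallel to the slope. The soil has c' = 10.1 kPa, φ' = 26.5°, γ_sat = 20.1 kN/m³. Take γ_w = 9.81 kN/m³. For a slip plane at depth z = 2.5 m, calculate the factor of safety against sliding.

FS = 1.14

With seepage parallel to the slope and the water table at the surface, the effective normal stress on the slip plane uses the buoyant unit weight γ' = γ_sat − γ_w while the driving shear stress uses γ_sat:
FS = [c' + γ' z cos²β tanφ'] / [γ_sat z sinβ cosβ]
γ' = 20.1 − 9.81 = 10.29 kN/m³
Numerator = 10.1 + 10.29·2.5·cos²23.4°·tan26.5° = 10.1 + 10.29·2.5·0.8423·0.4986 = 20.903 kPa
Denominator = 20.1·2.5·sin23.4°·cos23.4° = 20.1·2.5·0.3971·0.9178 = 18.315 kPa
FS = 20.903 / 18.315 = 1.141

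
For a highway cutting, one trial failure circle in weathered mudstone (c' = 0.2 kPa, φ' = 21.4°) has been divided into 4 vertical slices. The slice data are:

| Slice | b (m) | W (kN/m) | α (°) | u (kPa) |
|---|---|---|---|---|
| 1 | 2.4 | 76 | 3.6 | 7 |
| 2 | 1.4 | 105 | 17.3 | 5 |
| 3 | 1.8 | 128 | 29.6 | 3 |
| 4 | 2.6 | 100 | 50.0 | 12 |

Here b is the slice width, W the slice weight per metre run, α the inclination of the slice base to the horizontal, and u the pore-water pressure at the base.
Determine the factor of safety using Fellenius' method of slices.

FS = 0.62

Ordinary method of slices: FS = Σ[c'·Δl_i + (W_i cosα_i − u_i·Δl_i)·tanφ'] / Σ W_i sinα_i, with Δl_i = b_i / cosα_i.
Slice 1: Δl = 2.4/cos3.6° = 2.405 m; N'_1 = 76·cos3.6° − 7·2.405 = 59.0; c'Δl = 0.48; W sinα = 4.8
Slice 2: Δl = 1.4/cos17.3° = 1.466 m; N'_2 = 105·cos17.3° − 5·1.466 = 92.9; c'Δl = 0.29; W sinα = 31.2
Slice 3: Δl = 1.8/cos29.6° = 2.070 m; N'_3 = 128·cos29.6° − 3·2.070 = 105.1; c'Δl = 0.41; W sinα = 63.2
Slice 4: Δl = 2.6/cos50.0° = 4.045 m; N'_4 = 100·cos50.0° − 12·4.045 = 15.7; c'Δl = 0.81; W sinα = 76.6
Σc'Δl = 2.0 kN/m; ΣN' = 272.8 kN/m; ΣW sinα = 175.8 kN/m
Resisting = 2.0 + 272.8·tan21.4° = 2.0 + 106.9 = 108.9 kN/m
FS = 108.9 / 175.8 = 0.619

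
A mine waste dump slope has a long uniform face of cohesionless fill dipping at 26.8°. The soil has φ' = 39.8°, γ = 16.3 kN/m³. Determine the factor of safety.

For a dry cohesionless infinite slope the factor of safety is FS = tanφ' / tanβ.
FS = tan39.8° / tan26.8° = 0.8332 / 0.5051 = 1.649

FS = 1.65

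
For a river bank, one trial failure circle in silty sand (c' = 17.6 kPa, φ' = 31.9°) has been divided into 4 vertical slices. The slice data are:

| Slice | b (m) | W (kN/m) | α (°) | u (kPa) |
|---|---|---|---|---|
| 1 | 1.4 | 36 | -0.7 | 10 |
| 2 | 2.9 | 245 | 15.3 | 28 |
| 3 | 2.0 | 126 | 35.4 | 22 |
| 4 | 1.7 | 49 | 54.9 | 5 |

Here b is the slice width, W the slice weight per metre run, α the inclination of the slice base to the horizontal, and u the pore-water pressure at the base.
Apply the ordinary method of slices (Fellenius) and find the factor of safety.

Ordinary method of slices: FS = Σ[c'·Δl_i + (W_i cosα_i − u_i·Δl_i)·tanφ'] / Σ W_i sinα_i, with Δl_i = b_i / cosα_i.
Slice 1: Δl = 1.4/cos(-0.7°) = 1.400 m; N'_1 = 36·cos(-0.7°) − 10·1.400 = 22.0; c'Δl = 24.64; W sinα = -0.4
Slice 2: Δl = 2.9/cos15.3° = 3.007 m; N'_2 = 245·cos15.3° − 28·3.007 = 152.1; c'Δl = 52.92; W sinα = 64.6
Slice 3: Δl = 2.0/cos35.4° = 2.454 m; N'_3 = 126·cos35.4° − 22·2.454 = 48.7; c'Δl = 43.18; W sinα = 73.0
Slice 4: Δl = 1.7/cos54.9° = 2.956 m; N'_4 = 49·cos54.9° − 5·2.956 = 13.4; c'Δl = 52.03; W sinα = 40.1
Σc'Δl = 172.8 kN/m; ΣN' = 236.2 kN/m; ΣW sinα = 177.3 kN/m
Resisting = 172.8 + 236.2·tan31.9° = 172.8 + 147.1 = 319.8 kN/m
FS = 319.8 / 177.3 = 1.804

FS = 1.80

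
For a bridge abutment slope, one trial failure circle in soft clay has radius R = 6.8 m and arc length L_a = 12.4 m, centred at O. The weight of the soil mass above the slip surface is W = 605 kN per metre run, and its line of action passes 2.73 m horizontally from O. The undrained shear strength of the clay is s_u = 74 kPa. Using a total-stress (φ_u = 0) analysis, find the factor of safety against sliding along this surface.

Taking moments about the centre O, the resisting moment is provided by the undrained shear strength acting along the arc:
M_R = s_u·L_a·R = 74·12.40·6.8 = 6239.7 kN·m/m
M_D = W·d = 605·2.73 = 1651.7 kN·m/m
FS = M_R / M_D = 6239.7 / 1651.7 = 3.778

FS = 3.78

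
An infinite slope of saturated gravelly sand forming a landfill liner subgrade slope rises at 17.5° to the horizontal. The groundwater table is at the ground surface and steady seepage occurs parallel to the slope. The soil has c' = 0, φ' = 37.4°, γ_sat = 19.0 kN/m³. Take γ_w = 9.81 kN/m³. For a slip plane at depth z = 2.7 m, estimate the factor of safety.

FS = 1.17

With seepage parallel to the slope and the water table at the surface, the effective normal stress on the slip plane uses the buoyant unit weight γ' = γ_sat − γ_w while the driving shear stress uses γ_sat:
FS = [c' + γ' z cos²β tanφ'] / [γ_sat z sinβ cosβ]
(For c' = 0 this reduces to FS = (γ'/γ_sat)·tanφ'/tanβ.)
γ' = 19.0 − 9.81 = 9.19 kN/m³
Numerator = 0.0 + 9.19·2.7·cos²17.5°·tan37.4° = 0.0 + 9.19·2.7·0.9096·0.7646 = 17.256 kPa
Denominator = 19.0·2.7·sin17.5°·cos17.5° = 19.0·2.7·0.3007·0.9537 = 14.712 kPa
FS = 17.256 / 14.712 = 1.173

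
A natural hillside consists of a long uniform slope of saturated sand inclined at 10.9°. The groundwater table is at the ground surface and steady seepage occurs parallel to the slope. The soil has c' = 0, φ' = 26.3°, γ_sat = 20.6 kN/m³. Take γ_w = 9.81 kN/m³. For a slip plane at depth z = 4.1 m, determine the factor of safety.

FS = 1.34

With seepage parallel to the slope and the water table at the surface, the effective normal stress on the slip plane uses the buoyant unit weight γ' = γ_sat − γ_w while the driving shear stress uses γ_sat:
FS = [c' + γ' z cos²β tanφ'] / [γ_sat z sinβ cosβ]
(For c' = 0 this reduces to FS = (γ'/γ_sat)·tanφ'/tanβ.)
γ' = 20.6 − 9.81 = 10.79 kN/m³
Numerator = 0.0 + 10.79·4.1·cos²10.9°·tan26.3° = 0.0 + 10.79·4.1·0.9642·0.4942 = 21.082 kPa
Denominator = 20.6·4.1·sin10.9°·cos10.9° = 20.6·4.1·0.1891·0.9820 = 15.683 kPa
FS = 21.082 / 15.683 = 1.344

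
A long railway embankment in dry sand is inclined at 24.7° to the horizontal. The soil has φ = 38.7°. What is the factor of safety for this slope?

FS = 1.74

For a dry cohesionless infinite slope the factor of safety is FS = tanφ / tanβ.
FS = tan38.7° / tan24.7° = 0.8012 / 0.4599 = 1.742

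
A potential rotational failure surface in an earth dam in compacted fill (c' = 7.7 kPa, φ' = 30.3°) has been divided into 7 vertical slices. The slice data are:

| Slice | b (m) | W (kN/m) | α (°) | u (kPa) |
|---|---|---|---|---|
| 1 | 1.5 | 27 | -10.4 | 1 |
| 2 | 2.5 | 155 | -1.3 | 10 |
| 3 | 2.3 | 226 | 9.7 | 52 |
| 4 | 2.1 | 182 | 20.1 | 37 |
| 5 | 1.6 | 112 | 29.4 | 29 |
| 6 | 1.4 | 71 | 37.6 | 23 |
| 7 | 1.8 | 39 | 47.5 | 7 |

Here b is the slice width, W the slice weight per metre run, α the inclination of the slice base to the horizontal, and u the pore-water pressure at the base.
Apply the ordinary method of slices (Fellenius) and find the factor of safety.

Ordinary method of slices: FS = Σ[c'·Δl_i + (W_i cosα_i − u_i·Δl_i)·tanφ'] / Σ W_i sinα_i, with Δl_i = b_i / cosα_i.
Slice 1: Δl = 1.5/cos(-10.4°) = 1.525 m; N'_1 = 27·cos(-10.4°) − 1·1.525 = 25.0; c'Δl = 11.74; W sinα = -4.9
Slice 2: Δl = 2.5/cos(-1.3°) = 2.501 m; N'_2 = 155·cos(-1.3°) − 10·2.501 = 130.0; c'Δl = 19.25; W sinα = -3.5
Slice 3: Δl = 2.3/cos9.7° = 2.333 m; N'_3 = 226·cos9.7° − 52·2.333 = 101.4; c'Δl = 17.97; W sinα = 38.1
Slice 4: Δl = 2.1/cos20.1° = 2.236 m; N'_4 = 182·cos20.1° − 37·2.236 = 88.2; c'Δl = 17.22; W sinα = 62.5
Slice 5: Δl = 1.6/cos29.4° = 1.837 m; N'_5 = 112·cos29.4° − 29·1.837 = 44.3; c'Δl = 14.14; W sinα = 55.0
Slice 6: Δl = 1.4/cos37.6° = 1.767 m; N'_6 = 71·cos37.6° − 23·1.767 = 15.6; c'Δl = 13.61; W sinα = 43.3
Slice 7: Δl = 1.8/cos47.5° = 2.664 m; N'_7 = 39·cos47.5° − 7·2.664 = 7.7; c'Δl = 20.52; W sinα = 28.8
Σc'Δl = 114.4 kN/m; ΣN' = 412.2 kN/m; ΣW sinα = 219.3 kN/m
Resisting = 114.4 + 412.2·tan30.3° = 114.4 + 240.9 = 355.3 kN/m
FS = 355.3 / 219.3 = 1.620

FS = 1.62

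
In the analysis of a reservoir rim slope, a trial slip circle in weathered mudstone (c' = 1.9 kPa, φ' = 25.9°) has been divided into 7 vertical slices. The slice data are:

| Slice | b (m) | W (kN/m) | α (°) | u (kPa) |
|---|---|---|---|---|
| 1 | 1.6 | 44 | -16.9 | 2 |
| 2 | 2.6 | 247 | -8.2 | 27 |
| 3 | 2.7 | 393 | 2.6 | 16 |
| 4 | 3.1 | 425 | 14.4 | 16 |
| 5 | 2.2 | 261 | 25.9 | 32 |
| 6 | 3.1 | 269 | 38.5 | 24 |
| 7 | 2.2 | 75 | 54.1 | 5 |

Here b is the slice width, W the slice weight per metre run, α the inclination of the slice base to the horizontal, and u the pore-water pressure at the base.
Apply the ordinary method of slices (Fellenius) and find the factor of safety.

Ordinary method of slices: FS = Σ[c'·Δl_i + (W_i cosα_i − u_i·Δl_i)·tanφ'] / Σ W_i sinα_i, with Δl_i = b_i / cosα_i.
Slice 1: Δl = 1.6/cos(-16.9°) = 1.672 m; N'_1 = 44·cos(-16.9°) − 2·1.672 = 38.8; c'Δl = 3.18; W sinα = -12.8
Slice 2: Δl = 2.6/cos(-8.2°) = 2.627 m; N'_2 = 247·cos(-8.2°) − 27·2.627 = 173.5; c'Δl = 4.99; W sinα = -35.2
Slice 3: Δl = 2.7/cos2.6° = 2.703 m; N'_3 = 393·cos2.6° − 16·2.703 = 349.4; c'Δl = 5.14; W sinα = 17.8
Slice 4: Δl = 3.1/cos14.4° = 3.201 m; N'_4 = 425·cos14.4° − 16·3.201 = 360.4; c'Δl = 6.08; W sinα = 105.7
Slice 5: Δl = 2.2/cos25.9° = 2.446 m; N'_5 = 261·cos25.9° − 32·2.446 = 156.5; c'Δl = 4.65; W sinα = 114.0
Slice 6: Δl = 3.1/cos38.5° = 3.961 m; N'_6 = 269·cos38.5° − 24·3.961 = 115.5; c'Δl = 7.53; W sinα = 167.5
Slice 7: Δl = 2.2/cos54.1° = 3.752 m; N'_7 = 75·cos54.1° − 5·3.752 = 25.2; c'Δl = 7.13; W sinα = 60.8
Σc'Δl = 38.7 kN/m; ΣN' = 1219.3 kN/m; ΣW sinα = 417.7 kN/m
Resisting = 38.7 + 1219.3·tan25.9° = 38.7 + 592.1 = 630.7 kN/m
FS = 630.7 / 417.7 = 1.510

FS = 1.51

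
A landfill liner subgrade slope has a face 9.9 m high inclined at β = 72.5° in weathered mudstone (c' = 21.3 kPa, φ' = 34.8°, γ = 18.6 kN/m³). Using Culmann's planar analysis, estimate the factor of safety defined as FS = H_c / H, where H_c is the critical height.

H_c = (4c'/γ) · sinβ cosφ' / [1 − cos(β − φ')]
    = (4·21.3/18.6) · sin72.5°·cos34.8° / [1 − cos37.7°]
    = 4.581 · 0.7831 / 0.2088 = 17.18 m
FS = H_c / H = 17.18 / 9.9 = 1.736

FS = 1.74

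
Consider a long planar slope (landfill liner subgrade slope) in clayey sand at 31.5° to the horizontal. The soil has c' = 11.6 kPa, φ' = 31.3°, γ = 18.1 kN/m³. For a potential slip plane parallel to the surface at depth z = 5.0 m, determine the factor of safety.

For an infinite slope with a slip plane parallel to the surface (no pore pressure): FS = [c' + γz cos²β tanφ'] / [γz sinβ cosβ].
γz = 18.1·5.0 = 90.50 kN/m²
Numerator = 11.6 + 90.50·cos²31.5°·tan31.3° = 11.6 + 90.50·0.7270·0.6080 = 51.603 kPa
Denominator = 90.50·sin31.5°·cos31.5° = 90.50·0.5225·0.8526 = 40.318 kPa
FS = 51.603 / 40.318 = 1.280

FS = 1.28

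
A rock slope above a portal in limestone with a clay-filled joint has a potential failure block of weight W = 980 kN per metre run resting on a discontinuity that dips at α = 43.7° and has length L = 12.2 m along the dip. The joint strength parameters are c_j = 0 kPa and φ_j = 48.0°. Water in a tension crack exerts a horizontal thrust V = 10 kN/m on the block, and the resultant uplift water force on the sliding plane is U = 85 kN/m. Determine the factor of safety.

FS = 1.00

Resolving the block weight along and normal to the plane and applying the Mohr–Coulomb strength on the joint:
N' = W cosα − U − V sinα = 980·cos43.7° − 85 − 10·sin43.7° = 616.6 kN/m
Driving force T = W sinα + V cosα = 980·sin43.7° + 10·cos43.7° = 684.3 kN/m
Resisting force R = c_j·L + N'·tanφ_j = 0·12.2 + 616.6·tan48.0° = 0.0 + 684.8 = 684.8 kN/m
FS = R / T = 684.8 / 684.3 = 1.001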